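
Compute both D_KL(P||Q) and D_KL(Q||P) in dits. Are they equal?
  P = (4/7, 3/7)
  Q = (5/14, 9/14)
D_KL(P||Q) = 0.0412, D_KL(Q||P) = 0.0403

KL divergence is not symmetric: D_KL(P||Q) ≠ D_KL(Q||P) in general.

D_KL(P||Q) = 0.0412 dits
D_KL(Q||P) = 0.0403 dits

No, they are not equal!

This asymmetry is why KL divergence is not a true distance metric.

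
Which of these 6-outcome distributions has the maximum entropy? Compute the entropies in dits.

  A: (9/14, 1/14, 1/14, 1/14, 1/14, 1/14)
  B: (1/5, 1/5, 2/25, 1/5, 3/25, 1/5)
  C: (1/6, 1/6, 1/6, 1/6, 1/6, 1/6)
C

For a discrete distribution over n outcomes, entropy is maximized by the uniform distribution.

Computing entropies:
H(A) = 0.5327 dits
H(B) = 0.7574 dits
H(C) = 0.7782 dits

The uniform distribution (where all probabilities equal 1/6) achieves the maximum entropy of log_10(6) = 0.7782 dits.

Distribution C has the highest entropy.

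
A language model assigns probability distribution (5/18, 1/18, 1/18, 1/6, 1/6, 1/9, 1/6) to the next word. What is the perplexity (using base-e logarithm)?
6.1533

Perplexity is e^H (or exp(H) for natural log).

First, H = -Σ p log p = 1.8170 nats
Perplexity = e^1.8170 = 6.1533

Interpretation: The model's uncertainty is equivalent to choosing uniformly among 6.2 options.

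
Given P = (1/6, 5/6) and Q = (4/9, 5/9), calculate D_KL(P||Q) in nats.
0.1744 nats

KL divergence: D_KL(P||Q) = Σ p(x) log(p(x)/q(x))

Computing term by term:
  x=0: 1/6 × log_e[(1/6)/(4/9)] = 1/6 × -0.9808 = -0.1635
  x=1: 5/6 × log_e[(5/6)/(5/9)] = 5/6 × 0.4055 = 0.3379

D_KL(P||Q) = 0.1744 nats

Note: KL divergence is always non-negative and equals 0 iff P = Q.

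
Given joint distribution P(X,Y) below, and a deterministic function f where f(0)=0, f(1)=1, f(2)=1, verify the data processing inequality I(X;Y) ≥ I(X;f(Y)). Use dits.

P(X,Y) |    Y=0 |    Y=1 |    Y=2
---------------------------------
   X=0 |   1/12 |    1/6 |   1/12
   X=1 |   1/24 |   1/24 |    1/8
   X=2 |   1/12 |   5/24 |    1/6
I(X;Y) = 0.0173, I(X;f(Y)) = 0.0012, inequality holds: 0.0173 ≥ 0.0012

Data Processing Inequality: For any Markov chain X → Y → Z, we have I(X;Y) ≥ I(X;Z).

Here Z = f(Y) is a deterministic function of Y, forming X → Y → Z.

Original I(X;Y) = 0.0173 dits

After applying f:
P(X,Z) where Z=f(Y):
- P(X,Z=0) = P(X,Y=0)
- P(X,Z=1) = P(X,Y=1) + P(X,Y=2)

I(X;Z) = I(X;f(Y)) = 0.0012 dits

Verification: 0.0173 ≥ 0.0012 ✓

Information cannot be created by processing; the function f can only lose information about X.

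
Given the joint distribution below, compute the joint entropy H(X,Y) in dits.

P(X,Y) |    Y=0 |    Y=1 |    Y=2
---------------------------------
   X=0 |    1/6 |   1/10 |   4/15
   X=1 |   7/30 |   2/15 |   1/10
0.7469 dits

Joint entropy is H(X,Y) = -Σ_{x,y} p(x,y) log p(x,y).

Summing over all non-zero entries:
H(X,Y) = -[1/6·log_10(1/6) + 1/10·log_10(1/10) + 4/15·log_10(4/15) + 7/30·log_10(7/30) + 2/15·log_10(2/15) + 1/10·log_10(1/10)]
H(X,Y) = 0.7469 dits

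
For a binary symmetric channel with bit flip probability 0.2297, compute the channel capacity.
0.2225 bits

For a binary symmetric channel (BSC) with error probability p:
Capacity C = 1 - H(p) bits per symbol

where H(p) = -p log₂(p) - (1-p) log₂(1-p) is the binary entropy function.

H(0.2297) = 0.7775 bits
C = 1 - 0.7775 = 0.2225 bits per symbol

This means we can reliably transmit up to 0.2225 bits of information per channel use.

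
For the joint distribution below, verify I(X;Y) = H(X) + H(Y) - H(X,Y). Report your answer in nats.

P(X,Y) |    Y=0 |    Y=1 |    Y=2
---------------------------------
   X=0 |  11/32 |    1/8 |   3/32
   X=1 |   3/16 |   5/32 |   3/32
I(X;Y) = 0.0172 nats

Mutual information has multiple equivalent forms:
- I(X;Y) = H(X) - H(X|Y)
- I(X;Y) = H(Y) - H(Y|X)
- I(X;Y) = H(X) + H(Y) - H(X,Y)

Computing all quantities:
H(X) = 0.6853, H(Y) = 1.0067, H(X,Y) = 1.6748
H(X|Y) = 0.6681, H(Y|X) = 0.9894

Verification:
H(X) - H(X|Y) = 0.6853 - 0.6681 = 0.0172
H(Y) - H(Y|X) = 1.0067 - 0.9894 = 0.0172
H(X) + H(Y) - H(X,Y) = 0.6853 + 1.0067 - 1.6748 = 0.0172

All forms give I(X;Y) = 0.0172 nats. ✓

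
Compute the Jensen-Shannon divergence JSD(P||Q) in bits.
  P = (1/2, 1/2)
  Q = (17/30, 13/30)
0.0032 bits

Jensen-Shannon divergence is:
JSD(P||Q) = 0.5 × D_KL(P||M) + 0.5 × D_KL(Q||M)
where M = 0.5 × (P + Q) is the mixture distribution.

M = 0.5 × (1/2, 1/2) + 0.5 × (17/30, 13/30) = (8/15, 7/15)

D_KL(P||M) = 0.0032 bits
D_KL(Q||M) = 0.0032 bits

JSD(P||Q) = 0.5 × 0.0032 + 0.5 × 0.0032 = 0.0032 bits

Unlike KL divergence, JSD is symmetric and bounded: 0 ≤ JSD ≤ log(2).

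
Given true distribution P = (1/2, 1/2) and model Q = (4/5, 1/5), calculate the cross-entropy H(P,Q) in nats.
0.9163 nats

Cross-entropy: H(P,Q) = -Σ p(x) log q(x)

Alternatively: H(P,Q) = H(P) + D_KL(P||Q)
H(P) = 0.6931 nats
D_KL(P||Q) = 0.2231 nats

H(P,Q) = 0.6931 + 0.2231 = 0.9163 nats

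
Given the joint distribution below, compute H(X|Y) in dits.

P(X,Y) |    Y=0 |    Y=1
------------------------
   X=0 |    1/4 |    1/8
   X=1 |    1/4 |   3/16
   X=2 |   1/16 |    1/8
0.4407 dits

Using the chain rule: H(X|Y) = H(X,Y) - H(Y)

First, compute H(X,Y) = 0.7384 dits

Marginal P(Y) = (9/16, 7/16)
H(Y) = 0.2976 dits

H(X|Y) = H(X,Y) - H(Y) = 0.7384 - 0.2976 = 0.4407 dits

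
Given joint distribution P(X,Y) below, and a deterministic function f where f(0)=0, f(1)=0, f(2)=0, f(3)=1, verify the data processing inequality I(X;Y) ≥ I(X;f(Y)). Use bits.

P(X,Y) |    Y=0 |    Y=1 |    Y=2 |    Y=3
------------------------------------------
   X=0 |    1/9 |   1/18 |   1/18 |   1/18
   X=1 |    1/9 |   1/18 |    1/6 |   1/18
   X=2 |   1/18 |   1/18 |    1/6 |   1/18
I(X;Y) = 0.0570, I(X;f(Y)) = 0.0027, inequality holds: 0.0570 ≥ 0.0027

Data Processing Inequality: For any Markov chain X → Y → Z, we have I(X;Y) ≥ I(X;Z).

Here Z = f(Y) is a deterministic function of Y, forming X → Y → Z.

Original I(X;Y) = 0.0570 bits

After applying f:
P(X,Z) where Z=f(Y):
- P(X,Z=0) = P(X,Y=0) + P(X,Y=1) + P(X,Y=2)
- P(X,Z=1) = P(X,Y=3)

I(X;Z) = I(X;f(Y)) = 0.0027 bits

Verification: 0.0570 ≥ 0.0027 ✓

Information cannot be created by processing; the function f can only lose information about X.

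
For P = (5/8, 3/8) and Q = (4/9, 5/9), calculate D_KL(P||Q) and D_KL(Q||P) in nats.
D_KL(P||Q) = 0.0657, D_KL(Q||P) = 0.0668

KL divergence is not symmetric: D_KL(P||Q) ≠ D_KL(Q||P) in general.

D_KL(P||Q) = 0.0657 nats
D_KL(Q||P) = 0.0668 nats

No, they are not equal!

This asymmetry is why KL divergence is not a true distance metric.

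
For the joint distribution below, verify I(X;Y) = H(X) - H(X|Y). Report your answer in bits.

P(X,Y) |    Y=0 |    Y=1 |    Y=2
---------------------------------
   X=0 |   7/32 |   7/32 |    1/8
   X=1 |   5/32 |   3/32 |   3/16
I(X;Y) = 0.0424 bits

Mutual information has multiple equivalent forms:
- I(X;Y) = H(X) - H(X|Y)
- I(X;Y) = H(Y) - H(Y|X)
- I(X;Y) = H(X) + H(Y) - H(X,Y)

Computing all quantities:
H(X) = 0.9887, H(Y) = 1.5794, H(X,Y) = 2.5257
H(X|Y) = 0.9463, H(Y|X) = 1.5370

Verification:
H(X) - H(X|Y) = 0.9887 - 0.9463 = 0.0424
H(Y) - H(Y|X) = 1.5794 - 1.5370 = 0.0424
H(X) + H(Y) - H(X,Y) = 0.9887 + 1.5794 - 2.5257 = 0.0424

All forms give I(X;Y) = 0.0424 bits. ✓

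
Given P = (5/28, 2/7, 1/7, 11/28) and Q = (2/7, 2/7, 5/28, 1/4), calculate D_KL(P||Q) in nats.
0.0618 nats

KL divergence: D_KL(P||Q) = Σ p(x) log(p(x)/q(x))

Computing term by term:
  x=0: 5/28 × log_e[(5/28)/(2/7)] = 5/28 × -0.4700 = -0.0839
  x=1: 2/7 × log_e[(2/7)/(2/7)] = 2/7 × 0.0000 = 0.0000
  x=2: 1/7 × log_e[(1/7)/(5/28)] = 1/7 × -0.2231 = -0.0319
  x=3: 11/28 × log_e[(11/28)/(1/4)] = 11/28 × 0.4520 = 0.1776

D_KL(P||Q) = 0.0618 nats

Note: KL divergence is always non-negative and equals 0 iff P = Q.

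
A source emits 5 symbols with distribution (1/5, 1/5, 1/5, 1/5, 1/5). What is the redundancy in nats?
0.0000 nats

Redundancy measures how far a source is from maximum entropy:
R = H_max - H(X)

Maximum entropy for 5 symbols: H_max = log_e(5) = 1.6094 nats
Actual entropy: H(X) = 1.6094 nats
Redundancy: R = 1.6094 - 1.6094 = 0.0000 nats

This redundancy represents potential for compression: the source could be compressed by 0.0000 nats per symbol.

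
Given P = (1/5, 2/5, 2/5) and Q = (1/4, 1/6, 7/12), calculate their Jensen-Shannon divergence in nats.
0.0347 nats

Jensen-Shannon divergence is:
JSD(P||Q) = 0.5 × D_KL(P||M) + 0.5 × D_KL(Q||M)
where M = 0.5 × (P + Q) is the mixture distribution.

M = 0.5 × (1/5, 2/5, 2/5) + 0.5 × (1/4, 1/6, 7/12) = (9/40, 0.283333, 0.491667)

D_KL(P||M) = 0.0318 nats
D_KL(Q||M) = 0.0376 nats

JSD(P||Q) = 0.5 × 0.0318 + 0.5 × 0.0376 = 0.0347 nats

Unlike KL divergence, JSD is symmetric and bounded: 0 ≤ JSD ≤ log(2).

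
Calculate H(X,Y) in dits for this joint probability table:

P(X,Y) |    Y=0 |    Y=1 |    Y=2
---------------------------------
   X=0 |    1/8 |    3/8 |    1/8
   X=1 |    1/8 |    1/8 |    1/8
0.7242 dits

Joint entropy is H(X,Y) = -Σ_{x,y} p(x,y) log p(x,y).

Summing over all non-zero entries:
H(X,Y) = -[1/8·log_10(1/8) + 3/8·log_10(3/8) + 1/8·log_10(1/8) + 1/8·log_10(1/8) + 1/8·log_10(1/8) + 1/8·log_10(1/8)]
H(X,Y) = 0.7242 dits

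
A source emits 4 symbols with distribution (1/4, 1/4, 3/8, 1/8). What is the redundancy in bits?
0.0944 bits

Redundancy measures how far a source is from maximum entropy:
R = H_max - H(X)

Maximum entropy for 4 symbols: H_max = log_2(4) = 2.0000 bits
Actual entropy: H(X) = 1.9056 bits
Redundancy: R = 2.0000 - 1.9056 = 0.0944 bits

This redundancy represents potential for compression: the source could be compressed by 0.0944 bits per symbol.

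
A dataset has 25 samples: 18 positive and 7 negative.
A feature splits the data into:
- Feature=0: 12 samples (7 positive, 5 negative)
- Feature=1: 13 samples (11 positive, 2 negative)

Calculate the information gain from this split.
0.0630 bits

Information Gain = H(Y) - H(Y|Feature)

Before split:
P(positive) = 18/25 = 0.7200
H(Y) = 0.8555 bits

After split:
Feature=0: H = 0.9799 bits (weight = 12/25)
Feature=1: H = 0.6194 bits (weight = 13/25)
H(Y|Feature) = (12/25)×0.9799 + (13/25)×0.6194 = 0.7924 bits

Information Gain = 0.8555 - 0.7924 = 0.0630 bits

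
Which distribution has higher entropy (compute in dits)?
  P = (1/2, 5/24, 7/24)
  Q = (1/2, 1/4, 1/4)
Q

Computing entropies in dits:
H(P) = 0.4485
H(Q) = 0.4515

Distribution Q has higher entropy.

Intuition: The distribution closer to uniform (more spread out) has higher entropy.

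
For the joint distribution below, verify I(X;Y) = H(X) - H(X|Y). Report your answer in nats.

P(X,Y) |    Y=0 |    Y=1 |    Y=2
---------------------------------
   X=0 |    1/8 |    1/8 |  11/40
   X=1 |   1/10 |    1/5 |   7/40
I(X;Y) = 0.0201 nats

Mutual information has multiple equivalent forms:
- I(X;Y) = H(X) - H(X|Y)
- I(X;Y) = H(Y) - H(Y|X)
- I(X;Y) = H(X) + H(Y) - H(X,Y)

Computing all quantities:
H(X) = 0.6919, H(Y) = 1.0602, H(X,Y) = 1.7320
H(X|Y) = 0.6718, H(Y|X) = 1.0402

Verification:
H(X) - H(X|Y) = 0.6919 - 0.6718 = 0.0201
H(Y) - H(Y|X) = 1.0602 - 1.0402 = 0.0201
H(X) + H(Y) - H(X,Y) = 0.6919 + 1.0602 - 1.7320 = 0.0201

All forms give I(X;Y) = 0.0201 nats. ✓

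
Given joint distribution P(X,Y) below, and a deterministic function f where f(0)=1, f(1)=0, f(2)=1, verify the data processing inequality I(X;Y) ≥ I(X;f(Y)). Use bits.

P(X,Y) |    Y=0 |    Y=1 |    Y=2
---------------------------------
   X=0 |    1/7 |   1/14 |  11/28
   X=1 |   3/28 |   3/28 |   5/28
I(X;Y) = 0.0349, I(X;f(Y)) = 0.0276, inequality holds: 0.0349 ≥ 0.0276

Data Processing Inequality: For any Markov chain X → Y → Z, we have I(X;Y) ≥ I(X;Z).

Here Z = f(Y) is a deterministic function of Y, forming X → Y → Z.

Original I(X;Y) = 0.0349 bits

After applying f:
P(X,Z) where Z=f(Y):
- P(X,Z=0) = P(X,Y=1)
- P(X,Z=1) = P(X,Y=0) + P(X,Y=2)

I(X;Z) = I(X;f(Y)) = 0.0276 bits

Verification: 0.0349 ≥ 0.0276 ✓

Information cannot be created by processing; the function f can only lose information about X.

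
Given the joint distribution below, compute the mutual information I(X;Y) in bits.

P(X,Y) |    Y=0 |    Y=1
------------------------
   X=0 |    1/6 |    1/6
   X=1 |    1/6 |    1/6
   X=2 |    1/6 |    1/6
0.0000 bits

Mutual information: I(X;Y) = H(X) + H(Y) - H(X,Y)

Marginals:
P(X) = (1/3, 1/3, 1/3), H(X) = 1.5850 bits
P(Y) = (1/2, 1/2), H(Y) = 1.0000 bits

Joint entropy: H(X,Y) = 2.5850 bits

I(X;Y) = 1.5850 + 1.0000 - 2.5850 = 0.0000 bits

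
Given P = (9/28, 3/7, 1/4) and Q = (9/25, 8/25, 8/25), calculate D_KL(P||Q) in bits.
0.0390 bits

KL divergence: D_KL(P||Q) = Σ p(x) log(p(x)/q(x))

Computing term by term:
  x=0: 9/28 × log_2[(9/28)/(9/25)] = 9/28 × -0.1635 = -0.0526
  x=1: 3/7 × log_2[(3/7)/(8/25)] = 3/7 × 0.4215 = 0.1806
  x=2: 1/4 × log_2[(1/4)/(8/25)] = 1/4 × -0.3561 = -0.0890

D_KL(P||Q) = 0.0390 bits

Note: KL divergence is always non-negative and equals 0 iff P = Q.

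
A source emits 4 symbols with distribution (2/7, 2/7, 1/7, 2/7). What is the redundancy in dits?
0.0150 dits

Redundancy measures how far a source is from maximum entropy:
R = H_max - H(X)

Maximum entropy for 4 symbols: H_max = log_10(4) = 0.6021 dits
Actual entropy: H(X) = 0.5871 dits
Redundancy: R = 0.6021 - 0.5871 = 0.0150 dits

This redundancy represents potential for compression: the source could be compressed by 0.0150 dits per symbol.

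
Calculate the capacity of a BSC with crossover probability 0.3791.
0.0426 bits

For a binary symmetric channel (BSC) with error probability p:
Capacity C = 1 - H(p) bits per symbol

where H(p) = -p log₂(p) - (1-p) log₂(1-p) is the binary entropy function.

H(0.3791) = 0.9574 bits
C = 1 - 0.9574 = 0.0426 bits per symbol

This means we can reliably transmit up to 0.0426 bits of information per channel use.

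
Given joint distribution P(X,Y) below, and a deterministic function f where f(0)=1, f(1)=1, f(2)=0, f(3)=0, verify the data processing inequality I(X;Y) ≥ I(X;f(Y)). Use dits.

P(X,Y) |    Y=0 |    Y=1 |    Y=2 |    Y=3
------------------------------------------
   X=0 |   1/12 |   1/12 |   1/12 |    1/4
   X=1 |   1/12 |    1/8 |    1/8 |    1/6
I(X;Y) = 0.0073, I(X;f(Y)) = 0.0016, inequality holds: 0.0073 ≥ 0.0016

Data Processing Inequality: For any Markov chain X → Y → Z, we have I(X;Y) ≥ I(X;Z).

Here Z = f(Y) is a deterministic function of Y, forming X → Y → Z.

Original I(X;Y) = 0.0073 dits

After applying f:
P(X,Z) where Z=f(Y):
- P(X,Z=0) = P(X,Y=2) + P(X,Y=3)
- P(X,Z=1) = P(X,Y=0) + P(X,Y=1)

I(X;Z) = I(X;f(Y)) = 0.0016 dits

Verification: 0.0073 ≥ 0.0016 ✓

Information cannot be created by processing; the function f can only lose information about X.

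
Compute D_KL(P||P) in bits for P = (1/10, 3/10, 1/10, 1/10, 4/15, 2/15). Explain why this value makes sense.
0.0000 bits

KL divergence satisfies the Gibbs inequality: D_KL(P||Q) ≥ 0 for all distributions P, Q.

D_KL(P||Q) = Σ p(x) log(p(x)/q(x))
Each term is p(x) × log_2(p(x)/p(x)) = p(x) × log_2(1) = 0, so the sum is 0.
D_KL(P||Q) = 0.0000 bits

When P = Q, the KL divergence is exactly 0, as there is no 'divergence' between identical distributions.

This non-negativity is a fundamental property: relative entropy cannot be negative because it measures how different Q is from P.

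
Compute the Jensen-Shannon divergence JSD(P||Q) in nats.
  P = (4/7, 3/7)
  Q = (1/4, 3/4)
0.0545 nats

Jensen-Shannon divergence is:
JSD(P||Q) = 0.5 × D_KL(P||M) + 0.5 × D_KL(Q||M)
where M = 0.5 × (P + Q) is the mixture distribution.

M = 0.5 × (4/7, 3/7) + 0.5 × (1/4, 3/4) = (0.410714, 0.589286)

D_KL(P||M) = 0.0522 nats
D_KL(Q||M) = 0.0568 nats

JSD(P||Q) = 0.5 × 0.0522 + 0.5 × 0.0568 = 0.0545 nats

Unlike KL divergence, JSD is symmetric and bounded: 0 ≤ JSD ≤ log(2).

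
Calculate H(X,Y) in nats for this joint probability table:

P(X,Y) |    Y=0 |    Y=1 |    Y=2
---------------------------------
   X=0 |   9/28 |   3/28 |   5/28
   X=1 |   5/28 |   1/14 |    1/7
1.6859 nats

Joint entropy is H(X,Y) = -Σ_{x,y} p(x,y) log p(x,y).

Summing over all non-zero entries:
H(X,Y) = -[9/28·log_e(9/28) + 3/28·log_e(3/28) + 5/28·log_e(5/28) + 5/28·log_e(5/28) + 1/14·log_e(1/14) + 1/7·log_e(1/7)]
H(X,Y) = 1.6859 nats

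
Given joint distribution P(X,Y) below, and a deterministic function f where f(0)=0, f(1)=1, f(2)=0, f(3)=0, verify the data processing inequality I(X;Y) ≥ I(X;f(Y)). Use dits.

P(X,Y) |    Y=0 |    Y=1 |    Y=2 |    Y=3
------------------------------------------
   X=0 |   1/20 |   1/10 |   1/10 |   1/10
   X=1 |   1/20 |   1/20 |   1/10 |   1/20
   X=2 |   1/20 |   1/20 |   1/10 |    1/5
I(X;Y) = 0.0190, I(X;f(Y)) = 0.0066, inequality holds: 0.0190 ≥ 0.0066

Data Processing Inequality: For any Markov chain X → Y → Z, we have I(X;Y) ≥ I(X;Z).

Here Z = f(Y) is a deterministic function of Y, forming X → Y → Z.

Original I(X;Y) = 0.0190 dits

After applying f:
P(X,Z) where Z=f(Y):
- P(X,Z=0) = P(X,Y=0) + P(X,Y=2) + P(X,Y=3)
- P(X,Z=1) = P(X,Y=1)

I(X;Z) = I(X;f(Y)) = 0.0066 dits

Verification: 0.0190 ≥ 0.0066 ✓

Information cannot be created by processing; the function f can only lose information about X.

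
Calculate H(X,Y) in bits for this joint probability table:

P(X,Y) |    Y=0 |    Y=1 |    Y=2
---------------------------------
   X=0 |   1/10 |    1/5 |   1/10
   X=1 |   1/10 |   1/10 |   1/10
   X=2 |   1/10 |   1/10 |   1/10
3.1219 bits

Joint entropy is H(X,Y) = -Σ_{x,y} p(x,y) log p(x,y).

Summing over all non-zero entries:
H(X,Y) = -[1/10·log_2(1/10) + 1/5·log_2(1/5) + 1/10·log_2(1/10) + 1/10·log_2(1/10) + 1/10·log_2(1/10) + 1/10·log_2(1/10) + 1/10·log_2(1/10) + 1/10·log_2(1/10) + 1/10·log_2(1/10)]
H(X,Y) = 3.1219 bits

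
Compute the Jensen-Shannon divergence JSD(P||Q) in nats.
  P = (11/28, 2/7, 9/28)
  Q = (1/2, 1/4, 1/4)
0.0061 nats

Jensen-Shannon divergence is:
JSD(P||Q) = 0.5 × D_KL(P||M) + 0.5 × D_KL(Q||M)
where M = 0.5 × (P + Q) is the mixture distribution.

M = 0.5 × (11/28, 2/7, 9/28) + 0.5 × (1/2, 1/4, 1/4) = (0.446429, 0.267857, 2/7)

D_KL(P||M) = 0.0061 nats
D_KL(Q||M) = 0.0060 nats

JSD(P||Q) = 0.5 × 0.0061 + 0.5 × 0.0060 = 0.0061 nats

Unlike KL divergence, JSD is symmetric and bounded: 0 ≤ JSD ≤ log(2).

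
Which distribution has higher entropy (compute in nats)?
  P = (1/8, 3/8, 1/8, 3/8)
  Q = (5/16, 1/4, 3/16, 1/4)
Q

Computing entropies in nats:
H(P) = 1.2555
H(Q) = 1.3705

Distribution Q has higher entropy.

Intuition: The distribution closer to uniform (more spread out) has higher entropy.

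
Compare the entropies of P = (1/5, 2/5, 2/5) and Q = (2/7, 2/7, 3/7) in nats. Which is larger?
Q

Computing entropies in nats:
H(P) = 1.0549
H(Q) = 1.0790

Distribution Q has higher entropy.

Intuition: The distribution closer to uniform (more spread out) has higher entropy.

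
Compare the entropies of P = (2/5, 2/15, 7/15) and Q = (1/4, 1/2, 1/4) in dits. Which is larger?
Q

Computing entropies in dits:
H(P) = 0.4303
H(Q) = 0.4515

Distribution Q has higher entropy.

Intuition: The distribution closer to uniform (more spread out) has higher entropy.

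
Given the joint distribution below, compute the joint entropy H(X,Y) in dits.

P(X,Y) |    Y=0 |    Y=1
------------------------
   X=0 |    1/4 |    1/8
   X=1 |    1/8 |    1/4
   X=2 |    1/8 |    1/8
0.7526 dits

Joint entropy is H(X,Y) = -Σ_{x,y} p(x,y) log p(x,y).

Summing over all non-zero entries:
H(X,Y) = -[1/4·log_10(1/4) + 1/8·log_10(1/8) + 1/8·log_10(1/8) + 1/4·log_10(1/4) + 1/8·log_10(1/8) + 1/8·log_10(1/8)]
H(X,Y) = 0.7526 dits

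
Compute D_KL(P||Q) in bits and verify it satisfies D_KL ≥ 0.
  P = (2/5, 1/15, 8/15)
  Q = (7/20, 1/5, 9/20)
0.1021 bits

KL divergence satisfies the Gibbs inequality: D_KL(P||Q) ≥ 0 for all distributions P, Q.

D_KL(P||Q) = Σ p(x) log(p(x)/q(x))
Term by term:
  x=0: 2/5 × log_2[(2/5)/(7/20)] = 0.0771
  x=1: 1/15 × log_2[(1/15)/(1/5)] = -0.1057
  x=2: 8/15 × log_2[(8/15)/(9/20)] = 0.1307
D_KL(P||Q) = 0.1021 bits

D_KL(P||Q) = 0.1021 ≥ 0 ✓

This non-negativity is a fundamental property: relative entropy cannot be negative because it measures how different Q is from P.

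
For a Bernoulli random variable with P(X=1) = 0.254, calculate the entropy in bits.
0.8176 bits

The binary entropy function is:
H(p) = -p log(p) - (1-p) log(1-p)

H(0.254) = -0.254 × log_2(0.254) - 0.746 × log_2(0.746)
H(0.254) = 0.8176 bits

Note: Binary entropy is maximized at p=0.5 (H=1 bit) and minimized at p=0 or p=1 (H=0).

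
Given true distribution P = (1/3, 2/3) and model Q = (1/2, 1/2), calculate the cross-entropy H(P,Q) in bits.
1.0000 bits

Cross-entropy: H(P,Q) = -Σ p(x) log q(x)

Alternatively: H(P,Q) = H(P) + D_KL(P||Q)
H(P) = 0.9183 bits
D_KL(P||Q) = 0.0817 bits

H(P,Q) = 0.9183 + 0.0817 = 1.0000 bits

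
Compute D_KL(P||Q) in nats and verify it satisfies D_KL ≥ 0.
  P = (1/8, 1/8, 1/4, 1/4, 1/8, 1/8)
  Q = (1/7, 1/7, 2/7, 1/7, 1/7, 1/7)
0.0398 nats

KL divergence satisfies the Gibbs inequality: D_KL(P||Q) ≥ 0 for all distributions P, Q.

D_KL(P||Q) = Σ p(x) log(p(x)/q(x))
Term by term:
  x=0: 1/8 × log_e[(1/8)/(1/7)] = -0.0167
  x=1: 1/8 × log_e[(1/8)/(1/7)] = -0.0167
  x=2: 1/4 × log_e[(1/4)/(2/7)] = -0.0334
  x=3: 1/4 × log_e[(1/4)/(1/7)] = 0.1399
  x=4: 1/8 × log_e[(1/8)/(1/7)] = -0.0167
  x=5: 1/8 × log_e[(1/8)/(1/7)] = -0.0167
D_KL(P||Q) = 0.0398 nats

D_KL(P||Q) = 0.0398 ≥ 0 ✓

This non-negativity is a fundamental property: relative entropy cannot be negative because it measures how different Q is from P.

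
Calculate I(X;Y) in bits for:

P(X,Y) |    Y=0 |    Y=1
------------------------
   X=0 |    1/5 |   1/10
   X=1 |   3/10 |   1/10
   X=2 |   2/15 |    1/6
0.0508 bits

Mutual information: I(X;Y) = H(X) + H(Y) - H(X,Y)

Marginals:
P(X) = (3/10, 2/5, 3/10), H(X) = 1.5710 bits
P(Y) = (19/30, 11/30), H(Y) = 0.9481 bits

Joint entropy: H(X,Y) = 2.4683 bits

I(X;Y) = 1.5710 + 0.9481 - 2.4683 = 0.0508 bits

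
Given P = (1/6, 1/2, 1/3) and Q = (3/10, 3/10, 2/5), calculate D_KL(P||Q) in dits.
0.0420 dits

KL divergence: D_KL(P||Q) = Σ p(x) log(p(x)/q(x))

Computing term by term:
  x=0: 1/6 × log_10[(1/6)/(3/10)] = 1/6 × -0.2553 = -0.0425
  x=1: 1/2 × log_10[(1/2)/(3/10)] = 1/2 × 0.2218 = 0.1109
  x=2: 1/3 × log_10[(1/3)/(2/5)] = 1/3 × -0.0792 = -0.0264

D_KL(P||Q) = 0.0420 dits

Note: KL divergence is always non-negative and equals 0 iff P = Q.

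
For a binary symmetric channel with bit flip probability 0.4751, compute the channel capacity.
0.0018 bits

For a binary symmetric channel (BSC) with error probability p:
Capacity C = 1 - H(p) bits per symbol

where H(p) = -p log₂(p) - (1-p) log₂(1-p) is the binary entropy function.

H(0.4751) = 0.9982 bits
C = 1 - 0.9982 = 0.0018 bits per symbol

This means we can reliably transmit up to 0.0018 bits of information per channel use.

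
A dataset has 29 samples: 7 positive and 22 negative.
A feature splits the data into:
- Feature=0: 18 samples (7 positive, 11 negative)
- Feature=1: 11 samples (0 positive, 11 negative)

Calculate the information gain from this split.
0.1989 bits

Information Gain = H(Y) - H(Y|Feature)

Before split:
P(positive) = 7/29 = 0.2414
H(Y) = 0.7973 bits

After split:
Feature=0: H = 0.9641 bits (weight = 18/29)
Feature=1: H = 0.0000 bits (weight = 11/29)
H(Y|Feature) = (18/29)×0.9641 + (11/29)×0.0000 = 0.5984 bits

Information Gain = 0.7973 - 0.5984 = 0.1989 bits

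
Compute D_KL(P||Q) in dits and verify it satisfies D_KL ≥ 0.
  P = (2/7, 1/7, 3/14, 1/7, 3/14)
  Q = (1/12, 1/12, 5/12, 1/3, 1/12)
0.1598 dits

KL divergence satisfies the Gibbs inequality: D_KL(P||Q) ≥ 0 for all distributions P, Q.

D_KL(P||Q) = Σ p(x) log(p(x)/q(x))
Term by term:
  x=0: 2/7 × log_10[(2/7)/(1/12)] = 0.1529
  x=1: 1/7 × log_10[(1/7)/(1/12)] = 0.0334
  x=2: 3/14 × log_10[(3/14)/(5/12)] = -0.0619
  x=3: 1/7 × log_10[(1/7)/(1/3)] = -0.0526
  x=4: 3/14 × log_10[(3/14)/(1/12)] = 0.0879
D_KL(P||Q) = 0.1598 dits

D_KL(P||Q) = 0.1598 ≥ 0 ✓

This non-negativity is a fundamental property: relative entropy cannot be negative because it measures how different Q is from P.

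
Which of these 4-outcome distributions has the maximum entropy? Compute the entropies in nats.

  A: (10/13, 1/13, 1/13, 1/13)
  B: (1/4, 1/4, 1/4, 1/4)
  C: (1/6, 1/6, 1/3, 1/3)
B

For a discrete distribution over n outcomes, entropy is maximized by the uniform distribution.

Computing entropies:
H(A) = 0.7937 nats
H(B) = 1.3863 nats
H(C) = 1.3297 nats

The uniform distribution (where all probabilities equal 1/4) achieves the maximum entropy of log_e(4) = 1.3863 nats.

Distribution B has the highest entropy.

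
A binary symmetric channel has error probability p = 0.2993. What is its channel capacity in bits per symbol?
0.1196 bits

For a binary symmetric channel (BSC) with error probability p:
Capacity C = 1 - H(p) bits per symbol

where H(p) = -p log₂(p) - (1-p) log₂(1-p) is the binary entropy function.

H(0.2993) = 0.8804 bits
C = 1 - 0.8804 = 0.1196 bits per symbol

This means we can reliably transmit up to 0.1196 bits of information per channel use.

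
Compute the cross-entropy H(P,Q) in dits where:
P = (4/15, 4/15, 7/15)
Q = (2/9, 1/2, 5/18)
0.5141 dits

Cross-entropy: H(P,Q) = -Σ p(x) log q(x)

Alternatively: H(P,Q) = H(P) + D_KL(P||Q)
H(P) = 0.4606 dits
D_KL(P||Q) = 0.0535 dits

H(P,Q) = 0.4606 + 0.0535 = 0.5141 dits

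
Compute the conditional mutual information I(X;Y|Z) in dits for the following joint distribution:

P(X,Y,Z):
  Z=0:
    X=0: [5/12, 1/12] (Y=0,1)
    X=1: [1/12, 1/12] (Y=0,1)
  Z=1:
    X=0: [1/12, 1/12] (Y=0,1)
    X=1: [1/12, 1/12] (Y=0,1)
0.0148 dits

Conditional mutual information: I(X;Y|Z) = H(X|Z) + H(Y|Z) - H(X,Y|Z)

H(Z) = 0.2764
H(X,Z) = 0.5396 → H(X|Z) = 0.2632
H(Y,Z) = 0.5396 → H(Y|Z) = 0.2632
H(X,Y,Z) = 0.7879 → H(X,Y|Z) = 0.5115

I(X;Y|Z) = 0.2632 + 0.2632 - 0.5115 = 0.0148 dits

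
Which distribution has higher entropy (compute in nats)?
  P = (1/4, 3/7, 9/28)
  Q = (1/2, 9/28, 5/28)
P

Computing entropies in nats:
H(P) = 1.0745
H(Q) = 1.0190

Distribution P has higher entropy.

Intuition: The distribution closer to uniform (more spread out) has higher entropy.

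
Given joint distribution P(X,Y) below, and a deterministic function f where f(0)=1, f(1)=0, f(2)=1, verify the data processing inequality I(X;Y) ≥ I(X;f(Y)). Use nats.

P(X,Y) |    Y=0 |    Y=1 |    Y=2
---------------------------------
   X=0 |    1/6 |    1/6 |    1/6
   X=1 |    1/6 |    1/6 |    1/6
I(X;Y) = 0.0000, I(X;f(Y)) = 0.0000, inequality holds: 0.0000 ≥ 0.0000

Data Processing Inequality: For any Markov chain X → Y → Z, we have I(X;Y) ≥ I(X;Z).

Here Z = f(Y) is a deterministic function of Y, forming X → Y → Z.

Original I(X;Y) = 0.0000 nats

After applying f:
P(X,Z) where Z=f(Y):
- P(X,Z=0) = P(X,Y=1)
- P(X,Z=1) = P(X,Y=0) + P(X,Y=2)

I(X;Z) = I(X;f(Y)) = 0.0000 nats

Verification: 0.0000 ≥ 0.0000 ✓

Information cannot be created by processing; the function f can only lose information about X.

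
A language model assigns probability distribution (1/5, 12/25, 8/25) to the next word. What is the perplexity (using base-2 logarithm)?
2.8259

Perplexity is 2^H (or exp(H) for natural log).

First, H = -Σ p log p = 1.4987 bits
Perplexity = 2^1.4987 = 2.8259

Interpretation: The model's uncertainty is equivalent to choosing uniformly among 2.8 options.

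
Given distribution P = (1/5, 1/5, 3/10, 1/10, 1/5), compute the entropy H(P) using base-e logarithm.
1.5571 nats

Shannon entropy is H(X) = -Σ p(x) log p(x).

For P = (1/5, 1/5, 3/10, 1/10, 1/5):
H = -1/5 × log_e(1/5) -1/5 × log_e(1/5) -3/10 × log_e(3/10) -1/10 × log_e(1/10) -1/5 × log_e(1/5)
H = 1.5571 nats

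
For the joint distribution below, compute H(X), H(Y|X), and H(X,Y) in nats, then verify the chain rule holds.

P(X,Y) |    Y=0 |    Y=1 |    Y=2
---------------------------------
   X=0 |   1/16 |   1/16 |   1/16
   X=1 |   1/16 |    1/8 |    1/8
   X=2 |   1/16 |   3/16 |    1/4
H(X,Y) = 2.0467, H(X) = 1.0239, H(Y|X) = 1.0228 (all in nats)

Chain rule: H(X,Y) = H(X) + H(Y|X)

Left side — joint entropy directly:
H(X,Y) = -Σ p(x,y) log p(x,y) = 2.0467 nats

Right side — compute H(Y|X) from the conditional distributions:
P(X) = (3/16, 5/16, 1/2), so H(X) = 1.0239 nats
H(Y|X) = Σ_x P(X=x) · H(Y|X=x):
  P(Y|X=0) = (1/3, 1/3, 1/3), H(Y|X=0) = 1.0986, weight P(X=0) = 3/16
  P(Y|X=1) = (1/5, 2/5, 2/5), H(Y|X=1) = 1.0549, weight P(X=1) = 5/16
  P(Y|X=2) = (1/8, 3/8, 1/2), H(Y|X=2) = 0.9743, weight P(X=2) = 1/2
H(Y|X) = 1.0228 nats

H(X) + H(Y|X) = 1.0239 + 1.0228 = 2.0467 nats

Both sides equal 2.0467 nats. ✓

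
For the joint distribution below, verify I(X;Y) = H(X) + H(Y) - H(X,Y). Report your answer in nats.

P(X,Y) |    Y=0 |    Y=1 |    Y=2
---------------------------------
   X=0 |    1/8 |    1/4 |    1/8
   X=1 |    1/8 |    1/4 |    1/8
I(X;Y) = 0.0000 nats

Mutual information has multiple equivalent forms:
- I(X;Y) = H(X) - H(X|Y)
- I(X;Y) = H(Y) - H(Y|X)
- I(X;Y) = H(X) + H(Y) - H(X,Y)

Computing all quantities:
H(X) = 0.6931, H(Y) = 1.0397, H(X,Y) = 1.7329
H(X|Y) = 0.6931, H(Y|X) = 1.0397

Verification:
H(X) - H(X|Y) = 0.6931 - 0.6931 = 0.0000
H(Y) - H(Y|X) = 1.0397 - 1.0397 = 0.0000
H(X) + H(Y) - H(X,Y) = 0.6931 + 1.0397 - 1.7329 = 0.0000

All forms give I(X;Y) = 0.0000 nats. ✓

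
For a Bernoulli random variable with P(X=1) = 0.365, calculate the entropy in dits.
0.2850 dits

The binary entropy function is:
H(p) = -p log(p) - (1-p) log(1-p)

H(0.365) = -0.365 × log_10(0.365) - 0.635 × log_10(0.635)
H(0.365) = 0.2850 dits

Note: Binary entropy is maximized at p=0.5 (H=1 bit) and minimized at p=0 or p=1 (H=0).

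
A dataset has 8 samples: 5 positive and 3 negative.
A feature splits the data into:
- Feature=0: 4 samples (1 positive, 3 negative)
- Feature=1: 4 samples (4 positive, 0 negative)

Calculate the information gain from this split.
0.5488 bits

Information Gain = H(Y) - H(Y|Feature)

Before split:
P(positive) = 5/8 = 0.6250
H(Y) = 0.9544 bits

After split:
Feature=0: H = 0.8113 bits (weight = 4/8)
Feature=1: H = 0.0000 bits (weight = 4/8)
H(Y|Feature) = (4/8)×0.8113 + (4/8)×0.0000 = 0.4056 bits

Information Gain = 0.9544 - 0.4056 = 0.5488 bits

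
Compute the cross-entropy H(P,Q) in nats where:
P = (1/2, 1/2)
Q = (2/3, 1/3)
0.7520 nats

Cross-entropy: H(P,Q) = -Σ p(x) log q(x)

Alternatively: H(P,Q) = H(P) + D_KL(P||Q)
H(P) = 0.6931 nats
D_KL(P||Q) = 0.0589 nats

H(P,Q) = 0.6931 + 0.0589 = 0.7520 nats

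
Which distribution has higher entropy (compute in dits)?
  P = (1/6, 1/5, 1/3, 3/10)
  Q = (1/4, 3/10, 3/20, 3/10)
Q

Computing entropies in dits:
H(P) = 0.5854
H(Q) = 0.5878

Distribution Q has higher entropy.

Intuition: The distribution closer to uniform (more spread out) has higher entropy.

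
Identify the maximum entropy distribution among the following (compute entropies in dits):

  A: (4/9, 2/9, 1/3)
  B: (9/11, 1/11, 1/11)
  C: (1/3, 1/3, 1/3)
C

For a discrete distribution over n outcomes, entropy is maximized by the uniform distribution.

Computing entropies:
H(A) = 0.4607 dits
H(B) = 0.2606 dits
H(C) = 0.4771 dits

The uniform distribution (where all probabilities equal 1/3) achieves the maximum entropy of log_10(3) = 0.4771 dits.

Distribution C has the highest entropy.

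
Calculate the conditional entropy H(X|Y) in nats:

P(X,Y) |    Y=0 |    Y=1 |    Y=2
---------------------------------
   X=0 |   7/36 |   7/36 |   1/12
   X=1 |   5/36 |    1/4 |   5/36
0.6780 nats

Using the chain rule: H(X|Y) = H(X,Y) - H(Y)

First, compute H(X,Y) = 1.7389 nats

Marginal P(Y) = (1/3, 4/9, 2/9)
H(Y) = 1.0609 nats

H(X|Y) = H(X,Y) - H(Y) = 1.7389 - 1.0609 = 0.6780 nats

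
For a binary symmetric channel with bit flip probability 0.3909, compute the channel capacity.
0.0346 bits

For a binary symmetric channel (BSC) with error probability p:
Capacity C = 1 - H(p) bits per symbol

where H(p) = -p log₂(p) - (1-p) log₂(1-p) is the binary entropy function.

H(0.3909) = 0.9654 bits
C = 1 - 0.9654 = 0.0346 bits per symbol

This means we can reliably transmit up to 0.0346 bits of information per channel use.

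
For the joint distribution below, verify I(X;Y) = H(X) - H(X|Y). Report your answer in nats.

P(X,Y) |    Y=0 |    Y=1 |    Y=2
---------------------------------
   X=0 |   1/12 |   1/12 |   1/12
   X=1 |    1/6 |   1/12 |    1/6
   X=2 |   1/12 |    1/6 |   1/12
I(X;Y) = 0.0378 nats

Mutual information has multiple equivalent forms:
- I(X;Y) = H(X) - H(X|Y)
- I(X;Y) = H(Y) - H(Y|X)
- I(X;Y) = H(X) + H(Y) - H(X,Y)

Computing all quantities:
H(X) = 1.0776, H(Y) = 1.0986, H(X,Y) = 2.1383
H(X|Y) = 1.0397, H(Y|X) = 1.0608

Verification:
H(X) - H(X|Y) = 1.0776 - 1.0397 = 0.0378
H(Y) - H(Y|X) = 1.0986 - 1.0608 = 0.0378
H(X) + H(Y) - H(X,Y) = 1.0776 + 1.0986 - 2.1383 = 0.0378

All forms give I(X;Y) = 0.0378 nats. ✓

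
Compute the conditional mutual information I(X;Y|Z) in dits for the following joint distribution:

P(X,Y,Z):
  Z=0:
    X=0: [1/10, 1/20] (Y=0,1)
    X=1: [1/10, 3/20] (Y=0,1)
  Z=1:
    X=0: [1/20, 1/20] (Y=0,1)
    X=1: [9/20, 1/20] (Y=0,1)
0.0226 dits

Conditional mutual information: I(X;Y|Z) = H(X|Z) + H(Y|Z) - H(X,Y|Z)

H(Z) = 0.2923
H(X,Z) = 0.5246 → H(X|Z) = 0.2323
H(Y,Z) = 0.5301 → H(Y|Z) = 0.2378
H(X,Y,Z) = 0.7398 → H(X,Y|Z) = 0.4476

I(X;Y|Z) = 0.2323 + 0.2378 - 0.4476 = 0.0226 dits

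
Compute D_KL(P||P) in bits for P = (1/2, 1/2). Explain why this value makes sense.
0.0000 bits

KL divergence satisfies the Gibbs inequality: D_KL(P||Q) ≥ 0 for all distributions P, Q.

D_KL(P||Q) = Σ p(x) log(p(x)/q(x))
Each term is p(x) × log_2(p(x)/p(x)) = p(x) × log_2(1) = 0, so the sum is 0.
D_KL(P||Q) = 0.0000 bits

When P = Q, the KL divergence is exactly 0, as there is no 'divergence' between identical distributions.

This non-negativity is a fundamental property: relative entropy cannot be negative because it measures how different Q is from P.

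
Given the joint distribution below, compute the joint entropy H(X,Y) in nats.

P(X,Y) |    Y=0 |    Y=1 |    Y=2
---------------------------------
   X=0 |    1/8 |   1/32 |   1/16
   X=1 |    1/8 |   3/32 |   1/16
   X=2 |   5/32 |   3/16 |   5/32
2.0906 nats

Joint entropy is H(X,Y) = -Σ_{x,y} p(x,y) log p(x,y).

Summing over all non-zero entries:
H(X,Y) = -[1/8·log_e(1/8) + 1/32·log_e(1/32) + 1/16·log_e(1/16) + 1/8·log_e(1/8) + 3/32·log_e(3/32) + 1/16·log_e(1/16) + 5/32·log_e(5/32) + 3/16·log_e(3/16) + 5/32·log_e(5/32)]
H(X,Y) = 2.0906 nats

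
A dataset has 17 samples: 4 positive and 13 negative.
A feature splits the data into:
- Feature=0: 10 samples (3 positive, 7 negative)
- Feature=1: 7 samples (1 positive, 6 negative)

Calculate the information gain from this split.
0.0251 bits

Information Gain = H(Y) - H(Y|Feature)

Before split:
P(positive) = 4/17 = 0.2353
H(Y) = 0.7871 bits

After split:
Feature=0: H = 0.8813 bits (weight = 10/17)
Feature=1: H = 0.5917 bits (weight = 7/17)
H(Y|Feature) = (10/17)×0.8813 + (7/17)×0.5917 = 0.7620 bits

Information Gain = 0.7871 - 0.7620 = 0.0251 bits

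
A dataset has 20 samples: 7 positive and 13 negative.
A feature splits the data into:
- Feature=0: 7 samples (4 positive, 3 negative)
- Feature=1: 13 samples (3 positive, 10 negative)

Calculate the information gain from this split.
0.0827 bits

Information Gain = H(Y) - H(Y|Feature)

Before split:
P(positive) = 7/20 = 0.3500
H(Y) = 0.9341 bits

After split:
Feature=0: H = 0.9852 bits (weight = 7/20)
Feature=1: H = 0.7793 bits (weight = 13/20)
H(Y|Feature) = (7/20)×0.9852 + (13/20)×0.7793 = 0.8514 bits

Information Gain = 0.9341 - 0.8514 = 0.0827 bits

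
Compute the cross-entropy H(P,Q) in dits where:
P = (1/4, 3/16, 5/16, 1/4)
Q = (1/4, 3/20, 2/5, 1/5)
0.6041 dits

Cross-entropy: H(P,Q) = -Σ p(x) log q(x)

Alternatively: H(P,Q) = H(P) + D_KL(P||Q)
H(P) = 0.5952 dits
D_KL(P||Q) = 0.0089 dits

H(P,Q) = 0.5952 + 0.0089 = 0.6041 dits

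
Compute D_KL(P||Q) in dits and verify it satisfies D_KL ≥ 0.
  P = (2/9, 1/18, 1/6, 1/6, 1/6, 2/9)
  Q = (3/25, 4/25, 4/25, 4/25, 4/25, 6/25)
0.0354 dits

KL divergence satisfies the Gibbs inequality: D_KL(P||Q) ≥ 0 for all distributions P, Q.

D_KL(P||Q) = Σ p(x) log(p(x)/q(x))
Term by term:
  x=0: 2/9 × log_10[(2/9)/(3/25)] = 0.0595
  x=1: 1/18 × log_10[(1/18)/(4/25)] = -0.0255
  x=2: 1/6 × log_10[(1/6)/(4/25)] = 0.0030
  x=3: 1/6 × log_10[(1/6)/(4/25)] = 0.0030
  x=4: 1/6 × log_10[(1/6)/(4/25)] = 0.0030
  x=5: 2/9 × log_10[(2/9)/(6/25)] = -0.0074
D_KL(P||Q) = 0.0354 dits

D_KL(P||Q) = 0.0354 ≥ 0 ✓

This non-negativity is a fundamental property: relative entropy cannot be negative because it measures how different Q is from P.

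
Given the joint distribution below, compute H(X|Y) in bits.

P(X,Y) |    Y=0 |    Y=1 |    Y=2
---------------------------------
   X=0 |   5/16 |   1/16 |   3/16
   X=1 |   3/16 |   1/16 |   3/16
0.9772 bits

Using the chain rule: H(X|Y) = H(X,Y) - H(Y)

First, compute H(X,Y) = 2.3829 bits

Marginal P(Y) = (1/2, 1/8, 3/8)
H(Y) = 1.4056 bits

H(X|Y) = H(X,Y) - H(Y) = 2.3829 - 1.4056 = 0.9772 bits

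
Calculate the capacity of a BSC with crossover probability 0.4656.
0.0034 bits

For a binary symmetric channel (BSC) with error probability p:
Capacity C = 1 - H(p) bits per symbol

where H(p) = -p log₂(p) - (1-p) log₂(1-p) is the binary entropy function.

H(0.4656) = 0.9966 bits
C = 1 - 0.9966 = 0.0034 bits per symbol

This means we can reliably transmit up to 0.0034 bits of information per channel use.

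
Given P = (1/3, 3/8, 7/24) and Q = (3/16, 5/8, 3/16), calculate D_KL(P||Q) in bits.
0.1862 bits

KL divergence: D_KL(P||Q) = Σ p(x) log(p(x)/q(x))

Computing term by term:
  x=0: 1/3 × log_2[(1/3)/(3/16)] = 1/3 × 0.8301 = 0.2767
  x=1: 3/8 × log_2[(3/8)/(5/8)] = 3/8 × -0.7370 = -0.2764
  x=2: 7/24 × log_2[(7/24)/(3/16)] = 7/24 × 0.6374 = 0.1859

D_KL(P||Q) = 0.1862 bits

Note: KL divergence is always non-negative and equals 0 iff P = Q.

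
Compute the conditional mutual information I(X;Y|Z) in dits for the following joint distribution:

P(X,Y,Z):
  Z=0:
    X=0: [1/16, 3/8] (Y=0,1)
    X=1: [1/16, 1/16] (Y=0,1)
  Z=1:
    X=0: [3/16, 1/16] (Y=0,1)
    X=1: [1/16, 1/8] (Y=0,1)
0.0307 dits

Conditional mutual information: I(X;Y|Z) = H(X|Z) + H(Y|Z) - H(X,Y|Z)

H(Z) = 0.2976
H(X,Z) = 0.5568 → H(X|Z) = 0.2592
H(Y,Z) = 0.5568 → H(Y|Z) = 0.2592
H(X,Y,Z) = 0.7852 → H(X,Y|Z) = 0.4876

I(X;Y|Z) = 0.2592 + 0.2592 - 0.4876 = 0.0307 dits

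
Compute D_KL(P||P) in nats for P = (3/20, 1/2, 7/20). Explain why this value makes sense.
0.0000 nats

KL divergence satisfies the Gibbs inequality: D_KL(P||Q) ≥ 0 for all distributions P, Q.

D_KL(P||Q) = Σ p(x) log(p(x)/q(x))
Each term is p(x) × log_e(p(x)/p(x)) = p(x) × log_e(1) = 0, so the sum is 0.
D_KL(P||Q) = 0.0000 nats

When P = Q, the KL divergence is exactly 0, as there is no 'divergence' between identical distributions.

This non-negativity is a fundamental property: relative entropy cannot be negative because it measures how different Q is from P.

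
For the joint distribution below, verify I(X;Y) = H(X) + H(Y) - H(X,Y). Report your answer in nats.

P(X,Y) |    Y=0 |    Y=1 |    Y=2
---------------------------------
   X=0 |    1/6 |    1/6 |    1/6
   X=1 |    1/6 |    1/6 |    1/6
I(X;Y) = 0.0000 nats

Mutual information has multiple equivalent forms:
- I(X;Y) = H(X) - H(X|Y)
- I(X;Y) = H(Y) - H(Y|X)
- I(X;Y) = H(X) + H(Y) - H(X,Y)

Computing all quantities:
H(X) = 0.6931, H(Y) = 1.0986, H(X,Y) = 1.7918
H(X|Y) = 0.6931, H(Y|X) = 1.0986

Verification:
H(X) - H(X|Y) = 0.6931 - 0.6931 = 0.0000
H(Y) - H(Y|X) = 1.0986 - 1.0986 = 0.0000
H(X) + H(Y) - H(X,Y) = 0.6931 + 1.0986 - 1.7918 = 0.0000

All forms give I(X;Y) = 0.0000 nats. ✓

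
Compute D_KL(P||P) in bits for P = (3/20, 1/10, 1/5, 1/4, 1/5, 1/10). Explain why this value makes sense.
0.0000 bits

KL divergence satisfies the Gibbs inequality: D_KL(P||Q) ≥ 0 for all distributions P, Q.

D_KL(P||Q) = Σ p(x) log(p(x)/q(x))
Each term is p(x) × log_2(p(x)/p(x)) = p(x) × log_2(1) = 0, so the sum is 0.
D_KL(P||Q) = 0.0000 bits

When P = Q, the KL divergence is exactly 0, as there is no 'divergence' between identical distributions.

This non-negativity is a fundamental property: relative entropy cannot be negative because it measures how different Q is from P.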